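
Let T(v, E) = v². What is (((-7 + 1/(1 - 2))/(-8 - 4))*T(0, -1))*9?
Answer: 0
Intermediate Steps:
(((-7 + 1/(1 - 2))/(-8 - 4))*T(0, -1))*9 = (((-7 + 1/(1 - 2))/(-8 - 4))*0²)*9 = (((-7 + 1/(-1))/(-12))*0)*9 = (((-7 - 1)*(-1/12))*0)*9 = (-8*(-1/12)*0)*9 = ((⅔)*0)*9 = 0*9 = 0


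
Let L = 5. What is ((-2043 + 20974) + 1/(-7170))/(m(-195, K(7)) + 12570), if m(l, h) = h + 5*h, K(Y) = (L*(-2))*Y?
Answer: 135735269/87115500 ≈ 1.5581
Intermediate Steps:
K(Y) = -10*Y (K(Y) = (5*(-2))*Y = -10*Y)
m(l, h) = 6*h
((-2043 + 20974) + 1/(-7170))/(m(-195, K(7)) + 12570) = ((-2043 + 20974) + 1/(-7170))/(6*(-10*7) + 12570) = (18931 - 1/7170)/(6*(-70) + 12570) = 135735269/(7170*(-420 + 12570)) = (135735269/7170)/12150 = (135735269/7170)*(1/12150) = 135735269/87115500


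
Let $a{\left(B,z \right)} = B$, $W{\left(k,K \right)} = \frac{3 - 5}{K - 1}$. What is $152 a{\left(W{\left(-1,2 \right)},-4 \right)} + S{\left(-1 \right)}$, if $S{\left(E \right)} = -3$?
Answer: $-307$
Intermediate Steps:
$W{\left(k,K \right)} = - \frac{2}{-1 + K}$
$152 a{\left(W{\left(-1,2 \right)},-4 \right)} + S{\left(-1 \right)} = 152 \left(- \frac{2}{-1 + 2}\right) - 3 = 152 \left(- \frac{2}{1}\right) - 3 = 152 \left(\left(-2\right) 1\right) - 3 = 152 \left(-2\right) - 3 = -304 - 3 = -307$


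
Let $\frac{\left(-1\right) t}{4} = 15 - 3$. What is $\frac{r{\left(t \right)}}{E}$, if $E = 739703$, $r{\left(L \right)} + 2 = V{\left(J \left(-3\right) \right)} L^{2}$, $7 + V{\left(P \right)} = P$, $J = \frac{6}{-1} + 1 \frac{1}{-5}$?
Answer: $\frac{133622}{3698515} \approx 0.036129$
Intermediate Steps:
$J = - \frac{31}{5}$ ($J = 6 \left(-1\right) + 1 \left(- \frac{1}{5}\right) = -6 - \frac{1}{5} = - \frac{31}{5} \approx -6.2$)
$t = -48$ ($t = - 4 \left(15 - 3\right) = \left(-4\right) 12 = -48$)
$V{\left(P \right)} = -7 + P$
$r{\left(L \right)} = -2 + \frac{58 L^{2}}{5}$ ($r{\left(L \right)} = -2 + \left(-7 - - \frac{93}{5}\right) L^{2} = -2 + \left(-7 + \frac{93}{5}\right) L^{2} = -2 + \frac{58 L^{2}}{5}$)
$\frac{r{\left(t \right)}}{E} = \frac{-2 + \frac{58 \left(-48\right)^{2}}{5}}{739703} = \left(-2 + \frac{58}{5} \cdot 2304\right) \frac{1}{739703} = \left(-2 + \frac{133632}{5}\right) \frac{1}{739703} = \frac{133622}{5} \cdot \frac{1}{739703} = \frac{133622}{3698515}$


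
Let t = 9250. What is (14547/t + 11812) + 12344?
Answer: 223457547/9250 ≈ 24158.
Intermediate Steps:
(14547/t + 11812) + 12344 = (14547/9250 + 11812) + 12344 = 109275547/9250 + 12344 = 223457547/9250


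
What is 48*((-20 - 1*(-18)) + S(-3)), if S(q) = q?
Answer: -240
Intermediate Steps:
48*((-20 - 1*(-18)) + S(-3)) = 48*((-20 - 1*(-18)) - 3) = 48*((-20 + 18) - 3) = 48*(-2 - 3) = 48*(-5) = -240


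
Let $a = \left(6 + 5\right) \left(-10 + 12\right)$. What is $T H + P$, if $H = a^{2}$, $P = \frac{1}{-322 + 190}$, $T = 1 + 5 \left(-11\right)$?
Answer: $- \frac{3449953}{132} \approx -26136.0$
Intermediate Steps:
$T = -54$ ($T = 1 - 55 = -54$)
$P = - \frac{1}{132}$ ($P = \frac{1}{-132} = - \frac{1}{132} \approx -0.0075758$)
$a = 22$ ($a = 11 \cdot 2 = 22$)
$H = 484$ ($H = 22^{2} = 484$)
$T H + P = \left(-54\right) 484 - \frac{1}{132} = -26136 - \frac{1}{132} = - \frac{3449953}{132}$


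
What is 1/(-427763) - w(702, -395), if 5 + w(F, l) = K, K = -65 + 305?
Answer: -100524306/427763 ≈ -235.00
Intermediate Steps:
K = 240
w(F, l) = 235 (w(F, l) = -5 + 240 = 235)
1/(-427763) - w(702, -395) = 1/(-427763) - 1*235 = -1/427763 - 235 = -100524306/427763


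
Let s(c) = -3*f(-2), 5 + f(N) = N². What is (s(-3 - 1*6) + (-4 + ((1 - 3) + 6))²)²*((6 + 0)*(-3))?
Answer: -162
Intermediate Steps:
f(N) = -5 + N²
s(c) = 3 (s(c) = -3*(-5 + (-2)²) = -3*(-5 + 4) = -3*(-1) = 3)
(s(-3 - 1*6) + (-4 + ((1 - 3) + 6))²)²*((6 + 0)*(-3)) = (3 + (-4 + ((1 - 3) + 6))²)²*((6 + 0)*(-3)) = (3 + (-4 + (-2 + 6))²)²*(6*(-3)) = (3 + (-4 + 4)²)²*(-18) = (3 + 0²)²*(-18) = (3 + 0)²*(-18) = 3²*(-18) = 9*(-18) = -162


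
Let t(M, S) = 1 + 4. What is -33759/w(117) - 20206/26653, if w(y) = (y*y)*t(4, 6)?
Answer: -253642033/202696065 ≈ -1.2513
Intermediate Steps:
t(M, S) = 5
w(y) = 5*y² (w(y) = (y*y)*5 = y²*5 = 5*y²)
-33759/w(117) - 20206/26653 = -33759/(5*117²) - 20206/26653 = -33759/(5*13689) - 20206*1/26653 = -33759/68445 - 20206/26653 = -33759*1/68445 - 20206/26653 = -3751/7605 - 20206/26653 = -253642033/202696065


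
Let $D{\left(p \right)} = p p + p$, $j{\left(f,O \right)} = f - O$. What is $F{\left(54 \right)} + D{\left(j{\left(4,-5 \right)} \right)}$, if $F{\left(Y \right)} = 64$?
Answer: $154$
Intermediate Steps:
$D{\left(p \right)} = p + p^{2}$ ($D{\left(p \right)} = p^{2} + p = p + p^{2}$)
$F{\left(54 \right)} + D{\left(j{\left(4,-5 \right)} \right)} = 64 + \left(4 - -5\right) \left(1 + \left(4 - -5\right)\right) = 64 + \left(4 + 5\right) \left(1 + \left(4 + 5\right)\right) = 64 + 9 \left(1 + 9\right) = 64 + 9 \cdot 10 = 64 + 90 = 154$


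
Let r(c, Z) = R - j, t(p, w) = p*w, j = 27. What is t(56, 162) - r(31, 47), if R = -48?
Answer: 9147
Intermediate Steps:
r(c, Z) = -75 (r(c, Z) = -48 - 1*27 = -48 - 27 = -75)
t(56, 162) - r(31, 47) = 56*162 - 1*(-75) = 9072 + 75 = 9147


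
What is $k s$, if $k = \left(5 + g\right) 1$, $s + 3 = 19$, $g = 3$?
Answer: $128$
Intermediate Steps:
$s = 16$ ($s = -3 + 19 = 16$)
$k = 8$ ($k = \left(5 + 3\right) 1 = 8 \cdot 1 = 8$)
$k s = 8 \cdot 16 = 128$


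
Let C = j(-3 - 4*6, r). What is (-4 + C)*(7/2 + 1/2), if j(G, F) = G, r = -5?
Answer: -124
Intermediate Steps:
C = -27 (C = -3 - 4*6 = -3 - 24 = -27)
(-4 + C)*(7/2 + 1/2) = (-4 - 27)*(7/2 + 1/2) = -31*(7*(½) + 1*(½)) = -31*(7/2 + ½) = -31*4 = -124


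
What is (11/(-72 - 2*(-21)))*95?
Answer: -209/6 ≈ -34.833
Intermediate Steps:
(11/(-72 - 2*(-21)))*95 = (11/(-72 + 42))*95 = (11/(-30))*95 = -1/30*11*95 = -11/30*95 = -209/6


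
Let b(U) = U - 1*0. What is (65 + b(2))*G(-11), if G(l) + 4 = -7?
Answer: -737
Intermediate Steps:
G(l) = -11 (G(l) = -4 - 7 = -11)
b(U) = U (b(U) = U + 0 = U)
(65 + b(2))*G(-11) = (65 + 2)*(-11) = 67*(-11) = -737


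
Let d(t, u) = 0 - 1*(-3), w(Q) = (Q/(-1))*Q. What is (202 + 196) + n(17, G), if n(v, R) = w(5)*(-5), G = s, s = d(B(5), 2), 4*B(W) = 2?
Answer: 523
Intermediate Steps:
B(W) = 1/2 (B(W) = (1/4)*2 = 1/2)
w(Q) = -Q**2 (w(Q) = (Q*(-1))*Q = (-Q)*Q = -Q**2)
d(t, u) = 3 (d(t, u) = 0 + 3 = 3)
s = 3
G = 3
n(v, R) = 125 (n(v, R) = -1*5**2*(-5) = -1*25*(-5) = -25*(-5) = 125)
(202 + 196) + n(17, G) = (202 + 196) + 125 = 398 + 125 = 523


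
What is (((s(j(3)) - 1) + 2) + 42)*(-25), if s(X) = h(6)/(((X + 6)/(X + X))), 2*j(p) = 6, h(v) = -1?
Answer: -3175/3 ≈ -1058.3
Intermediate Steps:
j(p) = 3 (j(p) = (½)*6 = 3)
s(X) = -2*X/(6 + X) (s(X) = -1/((X + 6)/(X + X)) = -1/((6 + X)/((2*X))) = -1/((6 + X)*(1/(2*X))) = -1/((6 + X)/(2*X)) = -2*X/(6 + X))
(((s(j(3)) - 1) + 2) + 42)*(-25) = (((-2*3/(6 + 3) - 1) + 2) + 42)*(-25) = (((-2*3/9 - 1) + 2) + 42)*(-25) = (((-2*3*⅑ - 1) + 2) + 42)*(-25) = (((-⅔ - 1) + 2) + 42)*(-25) = ((-5/3 + 2) + 42)*(-25) = (⅓ + 42)*(-25) = (127/3)*(-25) = -3175/3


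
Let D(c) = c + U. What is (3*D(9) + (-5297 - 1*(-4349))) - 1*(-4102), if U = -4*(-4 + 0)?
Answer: 3229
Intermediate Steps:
U = 16 (U = -4*(-4) = 16)
D(c) = 16 + c (D(c) = c + 16 = 16 + c)
(3*D(9) + (-5297 - 1*(-4349))) - 1*(-4102) = (3*(16 + 9) + (-5297 - 1*(-4349))) - 1*(-4102) = (3*25 + (-5297 + 4349)) + 4102 = (75 - 948) + 4102 = -873 + 4102 = 3229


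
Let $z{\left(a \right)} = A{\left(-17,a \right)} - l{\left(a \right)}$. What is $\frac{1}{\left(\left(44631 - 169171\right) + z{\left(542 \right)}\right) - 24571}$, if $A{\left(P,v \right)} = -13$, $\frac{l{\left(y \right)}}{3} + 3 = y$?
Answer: $- \frac{1}{150741} \approx -6.6339 \cdot 10^{-6}$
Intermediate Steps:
$l{\left(y \right)} = -9 + 3 y$
$z{\left(a \right)} = -4 - 3 a$ ($z{\left(a \right)} = -13 - \left(-9 + 3 a\right) = -4 - 3 a$)
$\frac{1}{\left(\left(44631 - 169171\right) + z{\left(542 \right)}\right) - 24571} = \frac{1}{\left(\left(44631 - 169171\right) - 1630\right) - 24571} = \frac{1}{\left(-124540 - 1630\right) - 24571} = \frac{1}{-126170 - 24571} = \frac{1}{-150741} = - \frac{1}{150741}$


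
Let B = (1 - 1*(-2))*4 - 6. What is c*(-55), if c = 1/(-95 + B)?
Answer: 55/89 ≈ 0.61798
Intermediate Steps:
B = 6 (B = (1 + 2)*4 - 6 = 3*4 - 6 = 12 - 6 = 6)
c = -1/89 (c = 1/(-95 + 6) = 1/(-89) = -1/89 ≈ -0.011236)
c*(-55) = -1/89*(-55) = 55/89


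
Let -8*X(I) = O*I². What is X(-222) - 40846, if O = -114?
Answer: 661451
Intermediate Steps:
X(I) = 57*I²/4 (X(I) = -(-57)*I²/4 = 57*I²/4)
X(-222) - 40846 = (57/4)*(-222)² - 40846 = (57/4)*49284 - 40846 = 702297 - 40846 = 661451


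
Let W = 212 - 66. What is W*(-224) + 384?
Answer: -32320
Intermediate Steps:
W = 146
W*(-224) + 384 = 146*(-224) + 384 = -32704 + 384 = -32320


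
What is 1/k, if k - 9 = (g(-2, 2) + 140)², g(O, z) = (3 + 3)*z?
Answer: 1/23113 ≈ 4.3266e-5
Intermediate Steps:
g(O, z) = 6*z
k = 23113 (k = 9 + (6*2 + 140)² = 9 + (12 + 140)² = 9 + 152² = 9 + 23104 = 23113)
1/k = 1/23113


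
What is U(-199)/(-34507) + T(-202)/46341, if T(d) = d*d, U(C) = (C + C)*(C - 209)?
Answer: -6117013316/1599088887 ≈ -3.8253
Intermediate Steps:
U(C) = 2*C*(-209 + C) (U(C) = (2*C)*(-209 + C) = 2*C*(-209 + C))
T(d) = d²
U(-199)/(-34507) + T(-202)/46341 = (2*(-199)*(-209 - 199))/(-34507) + (-202)²/46341 = (2*(-199)*(-408))*(-1/34507) + 40804*(1/46341) = 162384*(-1/34507) + 40804/46341 = -162384/34507 + 40804/46341 = -6117013316/1599088887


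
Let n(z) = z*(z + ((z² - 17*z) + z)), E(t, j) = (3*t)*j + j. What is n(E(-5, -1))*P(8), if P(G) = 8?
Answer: -1568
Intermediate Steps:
E(t, j) = j + 3*j*t (E(t, j) = 3*j*t + j = j + 3*j*t)
n(z) = z*(z² - 15*z) (n(z) = z*(z + (z² - 16*z)) = z*(z² - 15*z))
n(E(-5, -1))*P(8) = ((-(1 + 3*(-5)))²*(-15 - (1 + 3*(-5))))*8 = ((-(1 - 15))²*(-15 - (1 - 15)))*8 = ((-1*(-14))²*(-15 - 1*(-14)))*8 = (14²*(-15 + 14))*8 = (196*(-1))*8 = -196*8 = -1568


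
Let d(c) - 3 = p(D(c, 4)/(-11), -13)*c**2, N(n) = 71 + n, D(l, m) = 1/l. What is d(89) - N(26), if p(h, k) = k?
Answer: -103067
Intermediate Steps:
d(c) = 3 - 13*c**2
d(89) - N(26) = (3 - 13*89**2) - (71 + 26) = (3 - 13*7921) - 1*97 = (3 - 102973) - 97 = -102970 - 97 = -103067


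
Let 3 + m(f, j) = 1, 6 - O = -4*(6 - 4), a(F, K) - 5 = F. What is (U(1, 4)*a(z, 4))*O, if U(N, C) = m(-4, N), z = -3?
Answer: -56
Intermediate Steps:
a(F, K) = 5 + F
O = 14 (O = 6 - (-4)*(6 - 4) = 6 - (-4)*2 = 6 - 1*(-8) = 6 + 8 = 14)
m(f, j) = -2 (m(f, j) = -3 + 1 = -2)
U(N, C) = -2
(U(1, 4)*a(z, 4))*O = -2*(5 - 3)*14 = -2*2*14 = -4*14 = -56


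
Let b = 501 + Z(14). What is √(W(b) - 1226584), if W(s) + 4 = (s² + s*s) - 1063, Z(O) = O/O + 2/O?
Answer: I*√35444449/7 ≈ 850.5*I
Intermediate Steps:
Z(O) = 1 + 2/O
b = 3515/7 (b = 501 + (2 + 14)/14 = 501 + (1/14)*16 = 501 + 8/7 = 3515/7 ≈ 502.14)
W(s) = -1067 + 2*s² (W(s) = -4 + ((s² + s*s) - 1063) = -4 + ((s² + s²) - 1063) = -4 + (2*s² - 1063) = -4 + (-1063 + 2*s²) = -1067 + 2*s²)
√(W(b) - 1226584) = √((-1067 + 2*(3515/7)²) - 1226584) = √((-1067 + 2*(12355225/49)) - 1226584) = √((-1067 + 24710450/49) - 1226584) = √(24658167/49 - 1226584) = √(-35444449/49) = I*√35444449/7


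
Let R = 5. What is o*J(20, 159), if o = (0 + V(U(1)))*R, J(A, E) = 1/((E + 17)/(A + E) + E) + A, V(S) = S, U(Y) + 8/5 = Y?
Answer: -1718757/28637 ≈ -60.019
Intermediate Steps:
U(Y) = -8/5 + Y
J(A, E) = A + 1/(E + (17 + E)/(A + E)) (J(A, E) = 1/((17 + E)/(A + E) + E) + A = 1/(E + (17 + E)/(A + E)) + A = A + 1/(E + (17 + E)/(A + E)))
o = -3 (o = (0 + (-8/5 + 1))*5 = (0 - ⅗)*5 = -⅗*5 = -3)
o*J(20, 159) = -3*(159 + 18*20 + 20*159 + 20*159² + 159*20²)/(17 + 159 + 159² + 20*159) = -3*(159 + 360 + 3180 + 20*25281 + 159*400)/(17 + 159 + 25281 + 3180) = -3*(159 + 360 + 3180 + 505620 + 63600)/28637 = -3*572919/28637 = -1718757/28637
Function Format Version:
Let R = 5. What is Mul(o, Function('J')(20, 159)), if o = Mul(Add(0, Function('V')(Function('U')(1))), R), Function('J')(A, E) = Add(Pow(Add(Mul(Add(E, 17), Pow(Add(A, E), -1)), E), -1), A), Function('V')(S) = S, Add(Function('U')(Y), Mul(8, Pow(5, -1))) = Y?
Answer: Rational(-1718757, 28637) ≈ -60.019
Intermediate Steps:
Function('U')(Y) = Add(Rational(-8, 5), Y)
Function('J')(A, E) = Add(A, Pow(Add(E, Mul(Pow(Add(A, E), -1), Add(17, E))), -1)) (Function('J')(A, E) = Add(Pow(Add(Mul(Add(17, E), Pow(Add(A, E), -1)), E), -1), A) = Add(Pow(Add(Mul(Pow(Add(A, E), -1), Add(17, E)), E), -1), A) = Add(Pow(Add(E, Mul(Pow(Add(A, E), -1), Add(17, E))), -1), A) = Add(A, Pow(Add(E, Mul(Pow(Add(A, E), -1), Add(17, E))), -1)))
o = -3 (o = Mul(Add(0, Add(Rational(-8, 5), 1)), 5) = Mul(Add(0, Rational(-3, 5)), 5) = Mul(Rational(-3, 5), 5) = -3)
Mul(o, Function('J')(20, 159)) = Mul(-3, Mul(Pow(Add(17, 159, Pow(159, 2), Mul(20, 159)), -1), Add(159, Mul(18, 20), Mul(20, 159), Mul(20, Pow(159, 2)), Mul(159, Pow(20, 2))))) = Mul(-3, Mul(Pow(Add(17, 159, 25281, 3180), -1), Add(159, 360, 3180, Mul(20, 25281), Mul(159, 400)))) = Mul(-3, Mul(Pow(28637, -1), Add(159, 360, 3180, 505620, 63600))) = Mul(-3, Mul(Rational(1, 28637), 572919)) = Mul(-3, Rational(572919, 28637)) = Rational(-1718757, 28637)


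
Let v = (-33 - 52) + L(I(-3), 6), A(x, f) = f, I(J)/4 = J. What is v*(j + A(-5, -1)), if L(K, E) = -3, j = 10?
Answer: -792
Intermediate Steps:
I(J) = 4*J
v = -88 (v = (-33 - 52) - 3 = -85 - 3 = -88)
v*(j + A(-5, -1)) = -88*(10 - 1) = -88*9 = -792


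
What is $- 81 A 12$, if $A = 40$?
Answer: $-38880$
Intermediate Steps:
$- 81 A 12 = \left(-81\right) 40 \cdot 12 = \left(-3240\right) 12 = -38880$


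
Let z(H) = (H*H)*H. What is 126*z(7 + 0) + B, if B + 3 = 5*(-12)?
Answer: 43155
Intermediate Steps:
B = -63 (B = -3 + 5*(-12) = -3 - 60 = -63)
z(H) = H**3 (z(H) = H**2*H = H**3)
126*z(7 + 0) + B = 126*(7 + 0)**3 - 63 = 126*7**3 - 63 = 126*343 - 63 = 43218 - 63 = 43155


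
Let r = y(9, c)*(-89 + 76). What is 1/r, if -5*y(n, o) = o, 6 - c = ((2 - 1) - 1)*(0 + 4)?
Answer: 5/78 ≈ 0.064103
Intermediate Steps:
c = 6 (c = 6 - ((2 - 1) - 1)*(0 + 4) = 6 - (1 - 1)*4 = 6 - 0*4 = 6 - 1*0 = 6 + 0 = 6)
y(n, o) = -o/5
r = 78/5 (r = (-1/5*6)*(-89 + 76) = -6/5*(-13) = 78/5 ≈ 15.600)
1/r = 1/(78/5) = 5/78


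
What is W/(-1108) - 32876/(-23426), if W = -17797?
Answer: 226669565/12978004 ≈ 17.466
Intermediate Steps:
W/(-1108) - 32876/(-23426) = -17797/(-1108) - 32876/(-23426) = -17797*(-1/1108) - 32876*(-1/23426) = 17797/1108 + 16438/11713 = 226669565/12978004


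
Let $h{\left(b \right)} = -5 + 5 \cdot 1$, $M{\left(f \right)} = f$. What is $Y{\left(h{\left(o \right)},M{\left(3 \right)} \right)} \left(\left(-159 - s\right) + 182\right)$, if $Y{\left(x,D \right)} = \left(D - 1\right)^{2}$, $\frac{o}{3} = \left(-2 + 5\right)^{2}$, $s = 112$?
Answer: $-356$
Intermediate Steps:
$o = 27$ ($o = 3 \left(-2 + 5\right)^{2} = 3 \cdot 3^{2} = 3 \cdot 9 = 27$)
$h{\left(b \right)} = 0$ ($h{\left(b \right)} = -5 + 5 = 0$)
$Y{\left(x,D \right)} = \left(-1 + D\right)^{2}$
$Y{\left(h{\left(o \right)},M{\left(3 \right)} \right)} \left(\left(-159 - s\right) + 182\right) = \left(-1 + 3\right)^{2} \left(\left(-159 - 112\right) + 182\right) = 2^{2} \left(\left(-159 - 112\right) + 182\right) = 4 \left(-271 + 182\right) = 4 \left(-89\right) = -356$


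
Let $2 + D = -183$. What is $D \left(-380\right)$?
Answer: $70300$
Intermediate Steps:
$D = -185$ ($D = -2 - 183 = -185$)
$D \left(-380\right) = \left(-185\right) \left(-380\right) = 70300$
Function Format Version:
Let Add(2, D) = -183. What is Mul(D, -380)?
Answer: 70300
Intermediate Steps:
D = -185 (D = Add(-2, -183) = -185)
Mul(D, -380) = Mul(-185, -380) = 70300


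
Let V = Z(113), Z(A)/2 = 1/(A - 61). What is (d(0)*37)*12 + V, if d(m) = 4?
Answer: 46177/26 ≈ 1776.0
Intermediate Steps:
Z(A) = 2/(-61 + A) (Z(A) = 2/(A - 61) = 2/(-61 + A))
V = 1/26 (V = 2/(-61 + 113) = 2/52 = 2*(1/52) = 1/26 ≈ 0.038462)
(d(0)*37)*12 + V = (4*37)*12 + 1/26 = 148*12 + 1/26 = 1776 + 1/26 = 46177/26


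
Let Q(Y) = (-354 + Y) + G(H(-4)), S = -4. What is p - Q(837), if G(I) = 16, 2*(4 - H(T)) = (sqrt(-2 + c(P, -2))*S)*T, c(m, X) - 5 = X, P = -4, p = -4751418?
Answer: -4751917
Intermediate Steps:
c(m, X) = 5 + X
H(T) = 4 + 2*T (H(T) = 4 - sqrt(-2 + (5 - 2))*(-4)*T/2 = 4 - sqrt(-2 + 3)*(-4)*T/2 = 4 - sqrt(1)*(-4)*T/2 = 4 - 1*(-4)*T/2 = 4 - (-2)*T = 4 + 2*T)
Q(Y) = -338 + Y (Q(Y) = (-354 + Y) + 16 = -338 + Y)
p - Q(837) = -4751418 - (-338 + 837) = -4751418 - 1*499 = -4751418 - 499 = -4751917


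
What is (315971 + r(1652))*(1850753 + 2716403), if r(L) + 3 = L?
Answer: 1450620088720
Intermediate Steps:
r(L) = -3 + L
(315971 + r(1652))*(1850753 + 2716403) = (315971 + (-3 + 1652))*(1850753 + 2716403) = (315971 + 1649)*4567156 = 317620*4567156 = 1450620088720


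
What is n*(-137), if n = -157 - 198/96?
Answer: 348665/16 ≈ 21792.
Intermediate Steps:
n = -2545/16 (n = -157 - 198*1/96 = -157 - 33/16 = -2545/16 ≈ -159.06)
n*(-137) = -2545/16*(-137) = 348665/16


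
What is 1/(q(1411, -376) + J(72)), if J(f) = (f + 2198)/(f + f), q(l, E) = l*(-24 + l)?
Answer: 72/140909239 ≈ 5.1097e-7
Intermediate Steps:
J(f) = (2198 + f)/(2*f) (J(f) = (2198 + f)/((2*f)) = (2198 + f)*(1/(2*f)) = (2198 + f)/(2*f))
1/(q(1411, -376) + J(72)) = 1/(1411*(-24 + 1411) + (½)*(2198 + 72)/72) = 1/(1411*1387 + (½)*(1/72)*2270) = 1/(1957057 + 1135/72) = 1/(140909239/72) = 72/140909239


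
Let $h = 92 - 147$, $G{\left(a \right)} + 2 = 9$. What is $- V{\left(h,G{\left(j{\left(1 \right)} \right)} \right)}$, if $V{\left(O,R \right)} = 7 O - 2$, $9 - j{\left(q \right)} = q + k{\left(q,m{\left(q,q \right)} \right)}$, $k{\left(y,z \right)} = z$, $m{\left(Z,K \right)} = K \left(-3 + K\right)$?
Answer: $387$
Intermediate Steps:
$j{\left(q \right)} = 9 - q - q \left(-3 + q\right)$ ($j{\left(q \right)} = 9 - \left(q + q \left(-3 + q\right)\right) = 9 - q - q \left(-3 + q\right)$)
$G{\left(a \right)} = 7$ ($G{\left(a \right)} = -2 + 9 = 7$)
$h = -55$
$V{\left(O,R \right)} = -2 + 7 O$
$- V{\left(h,G{\left(j{\left(1 \right)} \right)} \right)} = - (-2 + 7 \left(-55\right)) = - (-2 - 385) = \left(-1\right) \left(-387\right) = 387$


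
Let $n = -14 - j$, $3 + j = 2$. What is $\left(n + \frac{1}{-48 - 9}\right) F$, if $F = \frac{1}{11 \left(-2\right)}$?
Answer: $\frac{371}{627} \approx 0.59171$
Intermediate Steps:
$j = -1$ ($j = -3 + 2 = -1$)
$n = -13$ ($n = -14 - -1 = -14 + 1 = -13$)
$F = - \frac{1}{22}$ ($F = \frac{1}{-22} = - \frac{1}{22} \approx -0.045455$)
$\left(n + \frac{1}{-48 - 9}\right) F = \left(-13 + \frac{1}{-48 - 9}\right) \left(- \frac{1}{22}\right) = \left(-13 + \frac{1}{-57}\right) \left(- \frac{1}{22}\right) = \left(-13 - \frac{1}{57}\right) \left(- \frac{1}{22}\right) = \left(- \frac{742}{57}\right) \left(- \frac{1}{22}\right) = \frac{371}{627}$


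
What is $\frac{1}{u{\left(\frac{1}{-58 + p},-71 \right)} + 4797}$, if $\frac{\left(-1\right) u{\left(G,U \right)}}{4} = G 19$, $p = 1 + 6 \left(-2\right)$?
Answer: $\frac{69}{331069} \approx 0.00020842$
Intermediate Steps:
$p = -11$ ($p = 1 - 12 = -11$)
$u{\left(G,U \right)} = - 76 G$ ($u{\left(G,U \right)} = - 4 G 19 = - 4 \cdot 19 G = - 76 G$)
$\frac{1}{u{\left(\frac{1}{-58 + p},-71 \right)} + 4797} = \frac{1}{- \frac{76}{-58 - 11} + 4797} = \frac{1}{- \frac{76}{-69} + 4797} = \frac{1}{\left(-76\right) \left(- \frac{1}{69}\right) + 4797} = \frac{1}{\frac{76}{69} + 4797} = \frac{1}{\frac{331069}{69}} = \frac{69}{331069}$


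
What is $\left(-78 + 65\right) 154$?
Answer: $-2002$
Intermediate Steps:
$\left(-78 + 65\right) 154 = \left(-13\right) 154 = -2002$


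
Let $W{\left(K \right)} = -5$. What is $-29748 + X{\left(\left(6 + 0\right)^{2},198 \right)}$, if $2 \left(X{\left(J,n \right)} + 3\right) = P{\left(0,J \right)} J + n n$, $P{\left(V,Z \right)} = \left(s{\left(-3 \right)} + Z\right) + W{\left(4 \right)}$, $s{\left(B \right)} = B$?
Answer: $-9645$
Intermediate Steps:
$P{\left(V,Z \right)} = -8 + Z$ ($P{\left(V,Z \right)} = \left(-3 + Z\right) - 5 = -8 + Z$)
$X{\left(J,n \right)} = -3 + \frac{n^{2}}{2} + \frac{J \left(-8 + J\right)}{2}$ ($X{\left(J,n \right)} = -3 + \frac{\left(-8 + J\right) J + n n}{2} = -3 + \frac{J \left(-8 + J\right) + n^{2}}{2} = -3 + \frac{n^{2} + J \left(-8 + J\right)}{2} = -3 + \left(\frac{n^{2}}{2} + \frac{J \left(-8 + J\right)}{2}\right) = -3 + \frac{n^{2}}{2} + \frac{J \left(-8 + J\right)}{2}$)
$-29748 + X{\left(\left(6 + 0\right)^{2},198 \right)} = -29748 + \left(-3 + \frac{198^{2}}{2} + \frac{\left(6 + 0\right)^{2} \left(-8 + \left(6 + 0\right)^{2}\right)}{2}\right) = -29748 + \left(-3 + \frac{1}{2} \cdot 39204 + \frac{6^{2} \left(-8 + 6^{2}\right)}{2}\right) = -29748 + \left(-3 + 19602 + \frac{1}{2} \cdot 36 \left(-8 + 36\right)\right) = -29748 + \left(-3 + 19602 + \frac{1}{2} \cdot 36 \cdot 28\right) = -29748 + \left(-3 + 19602 + 504\right) = -29748 + 20103 = -9645$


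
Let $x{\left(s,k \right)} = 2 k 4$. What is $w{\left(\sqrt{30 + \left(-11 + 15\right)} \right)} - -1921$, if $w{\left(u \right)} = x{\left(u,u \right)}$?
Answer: $1921 + 8 \sqrt{34} \approx 1967.6$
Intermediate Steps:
$x{\left(s,k \right)} = 8 k$
$w{\left(u \right)} = 8 u$
$w{\left(\sqrt{30 + \left(-11 + 15\right)} \right)} - -1921 = 8 \sqrt{30 + \left(-11 + 15\right)} - -1921 = 8 \sqrt{30 + 4} + 1921 = 8 \sqrt{34} + 1921 = 1921 + 8 \sqrt{34}$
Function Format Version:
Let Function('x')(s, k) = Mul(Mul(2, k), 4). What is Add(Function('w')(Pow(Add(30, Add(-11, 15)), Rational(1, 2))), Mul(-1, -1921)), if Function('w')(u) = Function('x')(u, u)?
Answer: Add(1921, Mul(8, Pow(34, Rational(1, 2)))) ≈ 1967.6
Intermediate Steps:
Function('x')(s, k) = Mul(8, k)
Function('w')(u) = Mul(8, u)
Add(Function('w')(Pow(Add(30, Add(-11, 15)), Rational(1, 2))), Mul(-1, -1921)) = Add(Mul(8, Pow(Add(30, Add(-11, 15)), Rational(1, 2))), Mul(-1, -1921)) = Add(Mul(8, Pow(Add(30, 4), Rational(1, 2))), 1921) = Add(Mul(8, Pow(34, Rational(1, 2))), 1921) = Add(1921, Mul(8, Pow(34, Rational(1, 2))))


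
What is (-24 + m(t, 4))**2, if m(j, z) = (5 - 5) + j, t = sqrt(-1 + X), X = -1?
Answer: (24 - I*sqrt(2))**2 ≈ 574.0 - 67.882*I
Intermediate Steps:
t = I*sqrt(2) (t = sqrt(-1 - 1) = sqrt(-2) = I*sqrt(2) ≈ 1.4142*I)
m(j, z) = j (m(j, z) = 0 + j = j)
(-24 + m(t, 4))**2 = (-24 + I*sqrt(2))**2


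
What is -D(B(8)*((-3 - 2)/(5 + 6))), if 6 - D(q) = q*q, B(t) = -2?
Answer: -626/121 ≈ -5.1736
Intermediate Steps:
D(q) = 6 - q² (D(q) = 6 - q*q = 6 - q²)
-D(B(8)*((-3 - 2)/(5 + 6))) = -(6 - (-2*(-3 - 2)/(5 + 6))²) = -(6 - (-(-10)/11)²) = -(6 - (-2*(-5/11))²) = -(6 - (10/11)²) = -(6 - 1*100/121) = -(6 - 100/121) = -1*626/121 = -626/121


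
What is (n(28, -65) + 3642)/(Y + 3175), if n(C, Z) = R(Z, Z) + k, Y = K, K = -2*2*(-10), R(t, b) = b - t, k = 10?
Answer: 3652/3215 ≈ 1.1359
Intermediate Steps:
K = 40 (K = -4*(-10) = 40)
Y = 40
n(C, Z) = 10 (n(C, Z) = (Z - Z) + 10 = 0 + 10 = 10)
(n(28, -65) + 3642)/(Y + 3175) = (10 + 3642)/(40 + 3175) = 3652/3215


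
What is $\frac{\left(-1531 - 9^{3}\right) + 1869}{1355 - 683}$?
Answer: $- \frac{391}{672} \approx -0.58185$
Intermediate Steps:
$\frac{\left(-1531 - 9^{3}\right) + 1869}{1355 - 683} = \frac{\left(-1531 - 729\right) + 1869}{672} = \left(\left(-1531 - 729\right) + 1869\right) \frac{1}{672} = \left(-2260 + 1869\right) \frac{1}{672} = \left(-391\right) \frac{1}{672} = - \frac{391}{672}$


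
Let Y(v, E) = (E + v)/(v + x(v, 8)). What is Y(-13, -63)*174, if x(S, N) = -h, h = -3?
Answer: 6612/5 ≈ 1322.4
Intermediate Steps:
x(S, N) = 3 (x(S, N) = -1*(-3) = 3)
Y(v, E) = (E + v)/(3 + v) (Y(v, E) = (E + v)/(v + 3) = (E + v)/(3 + v))
Y(-13, -63)*174 = ((-63 - 13)/(3 - 13))*174 = (-76/(-10))*174 = -⅒*(-76)*174 = (38/5)*174 = 6612/5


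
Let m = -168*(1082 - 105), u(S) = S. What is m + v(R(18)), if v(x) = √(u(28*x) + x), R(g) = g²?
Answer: -164136 + 18*√29 ≈ -1.6404e+5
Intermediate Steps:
v(x) = √29*√x (v(x) = √(28*x + x) = √(29*x) = √29*√x)
m = -164136 (m = -168*977 = -164136)
m + v(R(18)) = -164136 + √29*√(18²) = -164136 + √29*√324 = -164136 + √29*18 = -164136 + 18*√29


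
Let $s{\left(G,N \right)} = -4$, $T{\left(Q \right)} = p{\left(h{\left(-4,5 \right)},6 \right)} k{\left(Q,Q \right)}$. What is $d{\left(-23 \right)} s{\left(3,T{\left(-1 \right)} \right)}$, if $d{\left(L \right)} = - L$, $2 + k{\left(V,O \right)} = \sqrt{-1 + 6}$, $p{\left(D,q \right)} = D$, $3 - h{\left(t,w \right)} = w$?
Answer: $-92$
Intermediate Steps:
$h{\left(t,w \right)} = 3 - w$
$k{\left(V,O \right)} = -2 + \sqrt{5}$ ($k{\left(V,O \right)} = -2 + \sqrt{-1 + 6} = -2 + \sqrt{5}$)
$T{\left(Q \right)} = 4 - 2 \sqrt{5}$ ($T{\left(Q \right)} = \left(3 - 5\right) \left(-2 + \sqrt{5}\right) = - 2 \left(-2 + \sqrt{5}\right) = 4 - 2 \sqrt{5}$)
$d{\left(-23 \right)} s{\left(3,T{\left(-1 \right)} \right)} = \left(-1\right) \left(-23\right) \left(-4\right) = 23 \left(-4\right) = -92$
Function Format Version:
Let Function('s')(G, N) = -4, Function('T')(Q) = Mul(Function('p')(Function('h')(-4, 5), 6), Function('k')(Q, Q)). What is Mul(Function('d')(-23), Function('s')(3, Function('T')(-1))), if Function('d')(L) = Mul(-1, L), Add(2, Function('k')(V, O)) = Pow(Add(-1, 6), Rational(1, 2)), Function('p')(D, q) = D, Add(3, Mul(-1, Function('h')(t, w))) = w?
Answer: -92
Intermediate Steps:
Function('h')(t, w) = Add(3, Mul(-1, w))
Function('k')(V, O) = Add(-2, Pow(5, Rational(1, 2))) (Function('k')(V, O) = Add(-2, Pow(Add(-1, 6), Rational(1, 2))) = Add(-2, Pow(5, Rational(1, 2))))
Function('T')(Q) = Add(4, Mul(-2, Pow(5, Rational(1, 2)))) (Function('T')(Q) = Mul(Add(3, Mul(-1, 5)), Add(-2, Pow(5, Rational(1, 2)))) = Mul(Add(3, -5), Add(-2, Pow(5, Rational(1, 2)))) = Mul(-2, Add(-2, Pow(5, Rational(1, 2)))) = Add(4, Mul(-2, Pow(5, Rational(1, 2)))))
Mul(Function('d')(-23), Function('s')(3, Function('T')(-1))) = Mul(Mul(-1, -23), -4) = Mul(23, -4) = -92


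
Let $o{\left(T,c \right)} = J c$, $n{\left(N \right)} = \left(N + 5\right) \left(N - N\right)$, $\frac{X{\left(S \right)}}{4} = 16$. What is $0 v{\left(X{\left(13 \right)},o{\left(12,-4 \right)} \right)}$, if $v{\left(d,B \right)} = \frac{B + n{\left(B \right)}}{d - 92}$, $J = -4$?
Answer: $0$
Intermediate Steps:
$X{\left(S \right)} = 64$ ($X{\left(S \right)} = 4 \cdot 16 = 64$)
$n{\left(N \right)} = 0$ ($n{\left(N \right)} = \left(5 + N\right) 0 = 0$)
$o{\left(T,c \right)} = - 4 c$
$v{\left(d,B \right)} = \frac{B}{-92 + d}$ ($v{\left(d,B \right)} = \frac{B + 0}{d - 92} = \frac{B}{-92 + d}$)
$0 v{\left(X{\left(13 \right)},o{\left(12,-4 \right)} \right)} = 0 \frac{\left(-4\right) \left(-4\right)}{-92 + 64} = 0 \frac{16}{-28} = 0 \cdot 16 \left(- \frac{1}{28}\right) = 0 \left(- \frac{4}{7}\right) = 0$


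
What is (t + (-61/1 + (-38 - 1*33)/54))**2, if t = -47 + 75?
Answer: 3433609/2916 ≈ 1177.5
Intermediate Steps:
t = 28
(t + (-61/1 + (-38 - 1*33)/54))**2 = (28 + (-61/1 + (-38 - 1*33)/54))**2 = (28 + (-61*1 + (-38 - 33)*(1/54)))**2 = (28 + (-61 - 71*1/54))**2 = (28 + (-61 - 71/54))**2 = (28 - 3365/54)**2 = (-1853/54)**2 = 3433609/2916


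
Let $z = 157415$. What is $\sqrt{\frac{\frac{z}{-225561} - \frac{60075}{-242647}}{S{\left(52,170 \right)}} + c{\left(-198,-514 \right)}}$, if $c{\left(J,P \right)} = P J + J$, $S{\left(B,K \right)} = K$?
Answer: $\frac{\sqrt{87934290108551408443029364977}}{930438899439} \approx 318.71$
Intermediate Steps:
$c{\left(J,P \right)} = J + J P$ ($c{\left(J,P \right)} = J P + J = J + J P$)
$\sqrt{\frac{\frac{z}{-225561} - \frac{60075}{-242647}}{S{\left(52,170 \right)}} + c{\left(-198,-514 \right)}} = \sqrt{\frac{\frac{157415}{-225561} - \frac{60075}{-242647}}{170} - 198 \left(1 - 514\right)} = \sqrt{\left(157415 \left(- \frac{1}{225561}\right) - - \frac{60075}{242647}\right) \frac{1}{170} - -101574} = \sqrt{\left(- \frac{157415}{225561} + \frac{60075}{242647}\right) \frac{1}{170} + 101574} = \sqrt{\left(- \frac{24645700430}{54731699967}\right) \frac{1}{170} + 101574} = \sqrt{- \frac{2464570043}{930438899439} + 101574} = \sqrt{\frac{94508398307046943}{930438899439}} = \frac{\sqrt{87934290108551408443029364977}}{930438899439}$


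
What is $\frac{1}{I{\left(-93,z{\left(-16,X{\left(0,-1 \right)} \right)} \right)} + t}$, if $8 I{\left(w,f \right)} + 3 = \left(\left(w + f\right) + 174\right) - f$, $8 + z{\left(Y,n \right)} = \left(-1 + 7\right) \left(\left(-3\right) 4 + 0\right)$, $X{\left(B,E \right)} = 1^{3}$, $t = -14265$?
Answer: $- \frac{4}{57021} \approx -7.015 \cdot 10^{-5}$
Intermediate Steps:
$X{\left(B,E \right)} = 1$
$z{\left(Y,n \right)} = -80$ ($z{\left(Y,n \right)} = -8 + \left(-1 + 7\right) \left(\left(-3\right) 4 + 0\right) = -8 + 6 \left(-12 + 0\right) = -8 + 6 \left(-12\right) = -8 - 72 = -80$)
$I{\left(w,f \right)} = \frac{171}{8} + \frac{w}{8}$ ($I{\left(w,f \right)} = - \frac{3}{8} + \frac{\left(\left(w + f\right) + 174\right) - f}{8} = - \frac{3}{8} + \frac{\left(\left(f + w\right) + 174\right) - f}{8} = - \frac{3}{8} + \frac{\left(174 + f + w\right) - f}{8} = - \frac{3}{8} + \frac{174 + w}{8} = - \frac{3}{8} + \left(\frac{87}{4} + \frac{w}{8}\right) = \frac{171}{8} + \frac{w}{8}$)
$\frac{1}{I{\left(-93,z{\left(-16,X{\left(0,-1 \right)} \right)} \right)} + t} = \frac{1}{\left(\frac{171}{8} + \frac{1}{8} \left(-93\right)\right) - 14265} = \frac{1}{\left(\frac{171}{8} - \frac{93}{8}\right) - 14265} = \frac{1}{\frac{39}{4} - 14265} = \frac{1}{- \frac{57021}{4}} = - \frac{4}{57021}$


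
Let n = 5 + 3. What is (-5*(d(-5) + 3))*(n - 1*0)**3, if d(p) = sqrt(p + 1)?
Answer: -7680 - 5120*I ≈ -7680.0 - 5120.0*I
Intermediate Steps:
n = 8
d(p) = sqrt(1 + p)
(-5*(d(-5) + 3))*(n - 1*0)**3 = (-5*(sqrt(1 - 5) + 3))*(8 - 1*0)**3 = (-5*(sqrt(-4) + 3))*(8 + 0)**3 = -5*(2*I + 3)*8**3 = -5*(3 + 2*I)*512 = (-15 - 10*I)*512 = -7680 - 5120*I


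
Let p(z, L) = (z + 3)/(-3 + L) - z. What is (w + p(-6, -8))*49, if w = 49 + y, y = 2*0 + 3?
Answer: 31409/11 ≈ 2855.4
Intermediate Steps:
y = 3 (y = 0 + 3 = 3)
p(z, L) = -z + (3 + z)/(-3 + L) (p(z, L) = (3 + z)/(-3 + L) - z = -z + (3 + z)/(-3 + L))
w = 52 (w = 49 + 3 = 52)
(w + p(-6, -8))*49 = (52 + (3 + 4*(-6) - 1*(-8)*(-6))/(-3 - 8))*49 = (52 + (3 - 24 - 48)/(-11))*49 = (52 - 1/11*(-69))*49 = (52 + 69/11)*49 = (641/11)*49 = 31409/11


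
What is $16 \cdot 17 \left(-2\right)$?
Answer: $-544$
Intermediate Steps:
$16 \cdot 17 \left(-2\right) = 272 \left(-2\right) = -544$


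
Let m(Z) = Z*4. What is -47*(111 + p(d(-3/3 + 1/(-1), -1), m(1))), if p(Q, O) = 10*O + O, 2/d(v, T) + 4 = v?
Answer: -7285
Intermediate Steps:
m(Z) = 4*Z
d(v, T) = 2/(-4 + v)
p(Q, O) = 11*O
-47*(111 + p(d(-3/3 + 1/(-1), -1), m(1))) = -47*(111 + 11*(4*1)) = -47*(111 + 11*4) = -47*(111 + 44) = -47*155 = -7285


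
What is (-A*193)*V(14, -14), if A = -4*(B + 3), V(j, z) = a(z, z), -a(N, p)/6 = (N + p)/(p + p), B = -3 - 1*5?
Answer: 23160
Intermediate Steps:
B = -8 (B = -3 - 5 = -8)
a(N, p) = -3*(N + p)/p (a(N, p) = -6*(N + p)/(p + p) = -6*(N + p)/(2*p) = -6*(N + p)*1/(2*p) = -3*(N + p)/p)
V(j, z) = -6 (V(j, z) = -3 - 3*z/z = -3 - 3 = -6)
A = 20 (A = -4*(-8 + 3) = -4*(-5) = 20)
(-A*193)*V(14, -14) = (-1*20*193)*(-6) = -20*193*(-6) = -3860*(-6) = 23160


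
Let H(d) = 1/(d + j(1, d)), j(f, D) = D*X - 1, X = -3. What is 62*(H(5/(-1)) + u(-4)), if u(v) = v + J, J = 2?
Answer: -1054/9 ≈ -117.11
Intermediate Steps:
j(f, D) = -1 - 3*D (j(f, D) = D*(-3) - 1 = -3*D - 1 = -1 - 3*D)
u(v) = 2 + v (u(v) = v + 2 = 2 + v)
H(d) = 1/(-1 - 2*d) (H(d) = 1/(d + (-1 - 3*d)) = 1/(-1 - 2*d))
62*(H(5/(-1)) + u(-4)) = 62*(1/(-1 - 10/(-1)) + (2 - 4)) = 62*(1/(-1 - 10*(-1)) - 2) = 62*(1/(-1 - 2*(-5)) - 2) = 62*(1/(-1 + 10) - 2) = 62*(1/9 - 2) = 62*(-17/9) = -1054/9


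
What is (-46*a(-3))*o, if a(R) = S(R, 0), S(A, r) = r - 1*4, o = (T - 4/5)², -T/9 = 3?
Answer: 3555064/25 ≈ 1.4220e+5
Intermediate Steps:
T = -27 (T = -9*3 = -27)
o = 19321/25 (o = (-27 - 4/5)² = (-27 - 4*⅕)² = (-27 - ⅘)² = (-139/5)² = 19321/25 ≈ 772.84)
S(A, r) = -4 + r (S(A, r) = r - 4 = -4 + r)
a(R) = -4 (a(R) = -4 + 0 = -4)
(-46*a(-3))*o = -46*(-4)*(19321/25) = 184*(19321/25) = 3555064/25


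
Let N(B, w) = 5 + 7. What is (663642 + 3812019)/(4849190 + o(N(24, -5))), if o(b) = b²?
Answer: 4475661/4849334 ≈ 0.92294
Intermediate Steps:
N(B, w) = 12
(663642 + 3812019)/(4849190 + o(N(24, -5))) = (663642 + 3812019)/(4849190 + 12²) = 4475661/(4849190 + 144) = 4475661/4849334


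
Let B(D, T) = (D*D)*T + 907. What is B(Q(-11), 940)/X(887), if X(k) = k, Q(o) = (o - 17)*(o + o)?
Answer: 356689547/887 ≈ 4.0213e+5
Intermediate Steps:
Q(o) = 2*o*(-17 + o) (Q(o) = (-17 + o)*(2*o) = 2*o*(-17 + o))
B(D, T) = 907 + T*D² (B(D, T) = D²*T + 907 = T*D² + 907 = 907 + T*D²)
B(Q(-11), 940)/X(887) = (907 + 940*(2*(-11)*(-17 - 11))²)/887 = (907 + 940*(2*(-11)*(-28))²)*(1/887) = (907 + 940*616²)*(1/887) = (907 + 940*379456)*(1/887) = (907 + 356688640)*(1/887) = 356689547*(1/887) = 356689547/887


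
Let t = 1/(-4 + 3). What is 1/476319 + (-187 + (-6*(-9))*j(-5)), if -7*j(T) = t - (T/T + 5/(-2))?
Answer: -636362177/3334233 ≈ -190.86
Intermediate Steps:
t = -1 (t = 1/(-1) = -1)
j(T) = -1/14 (j(T) = -(-1 - (T/T + 5/(-2)))/7 = -(-1 - (1 + 5*(-½)))/7 = -(-1 - (1 - 5/2))/7 = -(-1 - 1*(-3/2))/7 = -(-1 + 3/2)/7 = -⅐*½ = -1/14)
1/476319 + (-187 + (-6*(-9))*j(-5)) = 1/476319 + (-187 - 6*(-9)*(-1/14)) = 1/476319 + (-187 + 54*(-1/14)) = 1/476319 + (-187 - 27/7) = 1/476319 - 1336/7 = -636362177/3334233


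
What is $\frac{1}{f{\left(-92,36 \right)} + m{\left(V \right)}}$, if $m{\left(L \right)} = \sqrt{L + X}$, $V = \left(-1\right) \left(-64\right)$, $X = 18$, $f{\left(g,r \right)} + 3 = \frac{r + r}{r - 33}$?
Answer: $\frac{21}{359} - \frac{\sqrt{82}}{359} \approx 0.033272$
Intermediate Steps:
$f{\left(g,r \right)} = -3 + \frac{2 r}{-33 + r}$ ($f{\left(g,r \right)} = -3 + \frac{r + r}{r - 33} = -3 + \frac{2 r}{-33 + r}$)
$V = 64$
$m{\left(L \right)} = \sqrt{18 + L}$ ($m{\left(L \right)} = \sqrt{L + 18} = \sqrt{18 + L}$)
$\frac{1}{f{\left(-92,36 \right)} + m{\left(V \right)}} = \frac{1}{\frac{99 - 36}{-33 + 36} + \sqrt{18 + 64}} = \frac{1}{\frac{99 - 36}{3} + \sqrt{82}} = \frac{1}{\frac{1}{3} \cdot 63 + \sqrt{82}} = \frac{1}{21 + \sqrt{82}}$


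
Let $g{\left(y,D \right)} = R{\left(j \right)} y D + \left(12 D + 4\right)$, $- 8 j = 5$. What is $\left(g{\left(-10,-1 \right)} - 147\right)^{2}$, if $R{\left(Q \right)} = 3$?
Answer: $15625$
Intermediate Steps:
$j = - \frac{5}{8}$ ($j = \left(- \frac{1}{8}\right) 5 = - \frac{5}{8} \approx -0.625$)
$g{\left(y,D \right)} = 4 + 12 D + 3 D y$ ($g{\left(y,D \right)} = 3 y D + \left(12 D + 4\right) = 3 D y + \left(4 + 12 D\right) = 4 + 12 D + 3 D y$)
$\left(g{\left(-10,-1 \right)} - 147\right)^{2} = \left(\left(4 + 12 \left(-1\right) + 3 \left(-1\right) \left(-10\right)\right) - 147\right)^{2} = \left(\left(4 - 12 + 30\right) - 147\right)^{2} = \left(22 - 147\right)^{2} = \left(-125\right)^{2} = 15625$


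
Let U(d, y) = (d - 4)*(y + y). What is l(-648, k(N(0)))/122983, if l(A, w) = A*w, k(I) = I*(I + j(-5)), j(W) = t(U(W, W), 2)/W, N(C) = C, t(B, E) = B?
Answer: 0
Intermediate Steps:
U(d, y) = 2*y*(-4 + d) (U(d, y) = (-4 + d)*(2*y) = 2*y*(-4 + d))
j(W) = -8 + 2*W (j(W) = (2*W*(-4 + W))/W = -8 + 2*W)
k(I) = I*(-18 + I) (k(I) = I*(I + (-8 + 2*(-5))) = I*(I + (-8 - 10)) = I*(I - 18) = I*(-18 + I))
l(-648, k(N(0)))/122983 = -0*(-18 + 0)/122983 = -0*(-18)*(1/122983) = -648*0*(1/122983) = 0*(1/122983) = 0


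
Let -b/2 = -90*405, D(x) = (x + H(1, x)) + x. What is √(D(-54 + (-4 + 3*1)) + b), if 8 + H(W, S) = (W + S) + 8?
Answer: 4*√4546 ≈ 269.70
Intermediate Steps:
H(W, S) = S + W (H(W, S) = -8 + ((W + S) + 8) = -8 + ((S + W) + 8) = -8 + (8 + S + W) = S + W)
D(x) = 1 + 3*x (D(x) = (x + (x + 1)) + x = (x + (1 + x)) + x = (1 + 2*x) + x = 1 + 3*x)
b = 72900 (b = -(-180)*405 = -2*(-36450) = 72900)
√(D(-54 + (-4 + 3*1)) + b) = √((1 + 3*(-54 + (-4 + 3*1))) + 72900) = √((1 + 3*(-54 + (-4 + 3))) + 72900) = √((1 + 3*(-54 - 1)) + 72900) = √((1 + 3*(-55)) + 72900) = √((1 - 165) + 72900) = √(-164 + 72900) = √72736 = 4*√4546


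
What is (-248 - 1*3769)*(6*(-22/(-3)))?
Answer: -176748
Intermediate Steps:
(-248 - 1*3769)*(6*(-22/(-3))) = (-248 - 3769)*(6*(-22*(-1/3))) = -24102*22/3 = -4017*44 = -176748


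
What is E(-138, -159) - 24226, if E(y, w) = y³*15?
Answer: -39445306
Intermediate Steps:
E(y, w) = 15*y³
E(-138, -159) - 24226 = 15*(-138)³ - 24226 = 15*(-2628072) - 24226 = -39421080 - 24226 = -39445306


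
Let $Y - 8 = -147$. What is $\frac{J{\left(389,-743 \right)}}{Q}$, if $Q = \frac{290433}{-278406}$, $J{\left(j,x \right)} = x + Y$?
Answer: $\frac{81851364}{96811} \approx 845.48$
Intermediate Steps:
$Y = -139$ ($Y = 8 - 147 = -139$)
$J{\left(j,x \right)} = -139 + x$ ($J{\left(j,x \right)} = x - 139 = -139 + x$)
$Q = - \frac{96811}{92802}$ ($Q = 290433 \left(- \frac{1}{278406}\right) = - \frac{96811}{92802} \approx -1.0432$)
$\frac{J{\left(389,-743 \right)}}{Q} = \frac{-139 - 743}{- \frac{96811}{92802}} = \left(-882\right) \left(- \frac{92802}{96811}\right) = \frac{81851364}{96811}$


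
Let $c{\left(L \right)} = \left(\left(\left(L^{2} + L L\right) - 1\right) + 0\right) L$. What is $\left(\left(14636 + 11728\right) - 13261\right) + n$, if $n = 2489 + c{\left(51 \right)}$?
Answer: $280843$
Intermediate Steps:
$c{\left(L \right)} = L \left(-1 + 2 L^{2}\right)$ ($c{\left(L \right)} = \left(\left(\left(L^{2} + L^{2}\right) - 1\right) + 0\right) L = \left(\left(2 L^{2} - 1\right) + 0\right) L = \left(\left(-1 + 2 L^{2}\right) + 0\right) L = \left(-1 + 2 L^{2}\right) L = L \left(-1 + 2 L^{2}\right)$)
$n = 267740$ ($n = 2489 + \left(\left(-1\right) 51 + 2 \cdot 51^{3}\right) = 2489 + \left(-51 + 2 \cdot 132651\right) = 2489 + \left(-51 + 265302\right) = 2489 + 265251 = 267740$)
$\left(\left(14636 + 11728\right) - 13261\right) + n = \left(\left(14636 + 11728\right) - 13261\right) + 267740 = \left(26364 - 13261\right) + 267740 = 13103 + 267740 = 280843$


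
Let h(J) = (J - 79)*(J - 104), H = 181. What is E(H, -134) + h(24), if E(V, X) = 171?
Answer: 4571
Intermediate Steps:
h(J) = (-104 + J)*(-79 + J) (h(J) = (-79 + J)*(-104 + J) = (-104 + J)*(-79 + J))
E(H, -134) + h(24) = 171 + (8216 + 24² - 183*24) = 171 + (8216 + 576 - 4392) = 171 + 4400 = 4571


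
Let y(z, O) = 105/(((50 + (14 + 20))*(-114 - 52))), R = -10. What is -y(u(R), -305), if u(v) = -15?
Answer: 5/664 ≈ 0.0075301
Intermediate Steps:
y(z, O) = -5/664 (y(z, O) = 105/(((50 + 34)*(-166))) = 105/((84*(-166))) = 105/(-13944) = 105*(-1/13944) = -5/664)
-y(u(R), -305) = -1*(-5/664) = 5/664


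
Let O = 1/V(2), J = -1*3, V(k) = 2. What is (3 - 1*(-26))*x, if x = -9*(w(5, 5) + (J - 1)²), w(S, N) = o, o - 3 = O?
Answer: -10179/2 ≈ -5089.5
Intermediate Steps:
J = -3
O = ½ (O = 1/2 = ½ ≈ 0.50000)
o = 7/2 (o = 3 + ½ = 7/2 ≈ 3.5000)
w(S, N) = 7/2
x = -351/2 (x = -9*(7/2 + (-3 - 1)²) = -9*(7/2 + (-4)²) = -9*(7/2 + 16) = -9*39/2 = -351/2 ≈ -175.50)
(3 - 1*(-26))*x = (3 - 1*(-26))*(-351/2) = (3 + 26)*(-351/2) = 29*(-351/2) = -10179/2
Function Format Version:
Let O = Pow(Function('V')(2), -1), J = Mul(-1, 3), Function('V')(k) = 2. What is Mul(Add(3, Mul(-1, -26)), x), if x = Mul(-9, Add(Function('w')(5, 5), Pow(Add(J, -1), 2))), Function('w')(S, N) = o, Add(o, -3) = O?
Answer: Rational(-10179, 2) ≈ -5089.5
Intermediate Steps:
J = -3
O = Rational(1, 2) (O = Pow(2, -1) = Rational(1, 2) ≈ 0.50000)
o = Rational(7, 2) (o = Add(3, Rational(1, 2)) = Rational(7, 2) ≈ 3.5000)
Function('w')(S, N) = Rational(7, 2)
x = Rational(-351, 2) (x = Mul(-9, Add(Rational(7, 2), Pow(Add(-3, -1), 2))) = Mul(-9, Add(Rational(7, 2), Pow(-4, 2))) = Mul(-9, Add(Rational(7, 2), 16)) = Mul(-9, Rational(39, 2)) = Rational(-351, 2) ≈ -175.50)
Mul(Add(3, Mul(-1, -26)), x) = Mul(Add(3, Mul(-1, -26)), Rational(-351, 2)) = Mul(Add(3, 26), Rational(-351, 2)) = Mul(29, Rational(-351, 2)) = Rational(-10179, 2)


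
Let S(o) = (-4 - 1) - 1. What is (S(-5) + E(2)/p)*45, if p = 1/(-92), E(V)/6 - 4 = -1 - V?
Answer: -25110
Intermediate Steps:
S(o) = -6 (S(o) = -5 - 1 = -6)
E(V) = 18 - 6*V (E(V) = 24 + 6*(-1 - V) = 24 + (-6 - 6*V) = 18 - 6*V)
p = -1/92 ≈ -0.010870
(S(-5) + E(2)/p)*45 = (-6 + (18 - 6*2)/(-1/92))*45 = (-6 + (18 - 12)*(-92))*45 = (-6 + 6*(-92))*45 = (-6 - 552)*45 = -558*45 = -25110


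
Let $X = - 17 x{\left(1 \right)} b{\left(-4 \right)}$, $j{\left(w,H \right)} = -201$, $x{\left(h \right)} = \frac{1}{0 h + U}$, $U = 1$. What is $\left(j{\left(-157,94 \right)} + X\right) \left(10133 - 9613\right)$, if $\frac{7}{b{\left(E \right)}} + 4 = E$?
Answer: $-96785$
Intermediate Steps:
$b{\left(E \right)} = \frac{7}{-4 + E}$
$x{\left(h \right)} = 1$ ($x{\left(h \right)} = \frac{1}{0 h + 1} = \frac{1}{0 + 1} = 1^{-1} = 1$)
$X = \frac{119}{8}$ ($X = \left(-17\right) 1 \frac{7}{-4 - 4} = - 17 \frac{7}{-8} = - 17 \cdot 7 \left(- \frac{1}{8}\right) = \left(-17\right) \left(- \frac{7}{8}\right) = \frac{119}{8} \approx 14.875$)
$\left(j{\left(-157,94 \right)} + X\right) \left(10133 - 9613\right) = \left(-201 + \frac{119}{8}\right) \left(10133 - 9613\right) = \left(- \frac{1489}{8}\right) 520 = -96785$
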